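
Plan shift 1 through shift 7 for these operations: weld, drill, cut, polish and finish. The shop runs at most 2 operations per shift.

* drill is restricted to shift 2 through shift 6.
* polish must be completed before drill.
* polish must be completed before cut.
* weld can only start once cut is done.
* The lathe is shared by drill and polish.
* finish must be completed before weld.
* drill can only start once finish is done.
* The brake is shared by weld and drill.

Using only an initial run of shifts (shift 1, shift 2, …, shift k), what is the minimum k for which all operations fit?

3

The precedence chain requires at least 3 distinct shifts.
With at most 2 per shift and 5 operations, at least 3 shifts are needed.
3 works (last occupied shift: shift 3): for example finish -> shift 1, weld -> shift 3, polish -> shift 1, drill -> shift 2, cut -> shift 2.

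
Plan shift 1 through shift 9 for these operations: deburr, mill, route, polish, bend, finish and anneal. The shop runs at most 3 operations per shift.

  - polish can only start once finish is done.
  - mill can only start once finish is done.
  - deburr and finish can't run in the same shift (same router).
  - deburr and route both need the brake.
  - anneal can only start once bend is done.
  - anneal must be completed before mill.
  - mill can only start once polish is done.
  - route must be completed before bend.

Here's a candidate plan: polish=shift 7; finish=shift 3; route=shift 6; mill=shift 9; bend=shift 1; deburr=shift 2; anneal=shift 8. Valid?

No — it violates: route must be completed before bend

The shop runs at most 3 operations per shift — holds.
anneal must be completed before mill — holds.
mill can only start once polish is done — holds.
mill can only start once finish is done — holds.
anneal can only start once bend is done — holds.
polish can only start once finish is done — holds.
deburr and finish can't run in the same shift (same router) — holds.
deburr and route both need the brake — holds.
route must be completed before bend — violated.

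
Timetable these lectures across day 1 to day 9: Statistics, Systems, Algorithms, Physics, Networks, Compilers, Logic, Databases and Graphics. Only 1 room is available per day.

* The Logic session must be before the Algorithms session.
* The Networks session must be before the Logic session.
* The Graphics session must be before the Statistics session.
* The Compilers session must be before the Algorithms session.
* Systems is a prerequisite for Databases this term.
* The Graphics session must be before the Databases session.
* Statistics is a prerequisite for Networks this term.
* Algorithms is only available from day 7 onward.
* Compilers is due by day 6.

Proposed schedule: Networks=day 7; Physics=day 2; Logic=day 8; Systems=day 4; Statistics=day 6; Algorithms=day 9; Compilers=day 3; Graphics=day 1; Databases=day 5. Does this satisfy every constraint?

Valid

The Graphics session must be before the Databases session — holds.
Statistics is a prerequisite for Networks this term — holds.
The Logic session must be before the Algorithms session — holds.
Only 1 room is available per day — holds.
The Graphics session must be before the Statistics session — holds.
Compilers is due by day 6 — holds.
Algorithms is only available from day 7 onward — holds.
Systems is a prerequisite for Databases this term — holds.
The Networks session must be before the Logic session — holds.
The Compilers session must be before the Algorithms session — holds.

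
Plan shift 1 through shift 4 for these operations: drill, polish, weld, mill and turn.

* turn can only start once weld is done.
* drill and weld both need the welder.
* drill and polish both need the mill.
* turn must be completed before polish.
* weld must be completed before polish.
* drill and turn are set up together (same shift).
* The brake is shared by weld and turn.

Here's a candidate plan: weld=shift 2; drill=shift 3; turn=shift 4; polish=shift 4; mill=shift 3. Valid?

turn can only start once weld is done — holds.
weld must be completed before polish — holds.
The brake is shared by weld and turn — holds.
turn must be completed before polish — violated.
drill and weld both need the welder — holds.
drill and polish both need the mill — holds.
drill and turn are set up together (same shift) — violated.

Invalid. drill and turn are set up together (same shift).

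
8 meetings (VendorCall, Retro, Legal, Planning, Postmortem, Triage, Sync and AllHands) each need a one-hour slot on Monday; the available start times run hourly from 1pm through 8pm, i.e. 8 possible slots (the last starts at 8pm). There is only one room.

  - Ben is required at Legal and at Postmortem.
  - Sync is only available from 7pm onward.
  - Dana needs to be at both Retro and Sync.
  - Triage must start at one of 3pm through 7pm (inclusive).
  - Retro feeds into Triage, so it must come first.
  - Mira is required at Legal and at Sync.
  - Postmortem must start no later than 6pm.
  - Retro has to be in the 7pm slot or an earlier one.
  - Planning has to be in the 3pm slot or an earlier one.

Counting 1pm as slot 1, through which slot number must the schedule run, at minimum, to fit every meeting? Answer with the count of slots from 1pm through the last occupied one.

8

The precedence chain requires at least 2 distinct slots.
With at most 1 per slot and 8 meetings, at least 8 slots are needed.
Sync can't be placed before 7pm — that is slot 7 counting from 1pm — so the schedule must run through at least 7 slots.
8 works (last occupied slot: 8pm): for example Legal=6pm, AllHands=8pm, Sync=7pm, Retro=2pm, Planning=1pm, Triage=3pm, Postmortem=4pm, VendorCall=5pm.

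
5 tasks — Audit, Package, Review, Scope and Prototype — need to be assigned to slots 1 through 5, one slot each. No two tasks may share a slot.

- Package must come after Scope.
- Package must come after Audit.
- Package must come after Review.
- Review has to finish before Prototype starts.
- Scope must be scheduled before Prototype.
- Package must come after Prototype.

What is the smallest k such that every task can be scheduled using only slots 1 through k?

The precedence chain requires at least 3 distinct slots.
With at most 1 per slot and 5 tasks, at least 5 slots are needed.
5 works (last occupied slot: 5): for example Prototype in 3; Review in 1; Audit in 4; Scope in 2; Package in 5.

5 slots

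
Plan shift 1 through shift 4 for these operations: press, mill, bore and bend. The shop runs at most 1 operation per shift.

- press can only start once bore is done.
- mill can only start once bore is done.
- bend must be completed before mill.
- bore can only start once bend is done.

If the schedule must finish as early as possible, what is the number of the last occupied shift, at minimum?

shift 4

The precedence chain requires at least 3 distinct shifts.
With at most 1 per shift and 4 operations, at least 4 shifts are needed.
4 works (last occupied shift: shift 4): for example press in shift 4; mill in shift 3; bore in shift 2; bend in shift 1.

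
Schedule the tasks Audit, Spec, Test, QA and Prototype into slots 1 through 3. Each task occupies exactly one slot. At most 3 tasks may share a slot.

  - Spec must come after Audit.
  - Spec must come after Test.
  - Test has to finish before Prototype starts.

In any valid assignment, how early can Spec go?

Precedence pushes Spec to at least 2.
Spec at 2 is achievable: Spec -> 2; Audit -> 1; Prototype -> 2; QA -> 1; Test -> 1.

2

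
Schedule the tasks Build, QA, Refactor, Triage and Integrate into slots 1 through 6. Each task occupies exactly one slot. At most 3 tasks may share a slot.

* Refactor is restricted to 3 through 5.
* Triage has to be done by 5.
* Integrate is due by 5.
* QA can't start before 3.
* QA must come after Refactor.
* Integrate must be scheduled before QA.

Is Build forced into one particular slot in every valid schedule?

Build can be 1 (e.g. Triage=1; Refactor=3; Integrate=1; Build=1; QA=4) or 2 (e.g. Refactor in 3; Build in 2; QA in 4; Triage in 1; Integrate in 1).

No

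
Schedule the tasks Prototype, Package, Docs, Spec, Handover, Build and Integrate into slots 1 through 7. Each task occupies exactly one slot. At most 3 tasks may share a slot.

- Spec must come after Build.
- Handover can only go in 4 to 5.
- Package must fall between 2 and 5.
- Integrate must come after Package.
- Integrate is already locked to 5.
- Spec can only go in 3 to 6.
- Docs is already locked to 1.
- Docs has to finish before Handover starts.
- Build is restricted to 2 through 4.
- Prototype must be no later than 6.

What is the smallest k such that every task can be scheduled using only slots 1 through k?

The precedence chain requires at least 2 distinct slots.
With at most 3 per slot and 7 tasks, at least 3 slots are needed.
Integrate can't be placed before 5, so the schedule must run through at least slot 5.
5 works (last occupied slot: 5): for example Package in 2; Spec in 3; Docs in 1; Integrate in 5; Prototype in 1; Build in 2; Handover in 4.

5 slots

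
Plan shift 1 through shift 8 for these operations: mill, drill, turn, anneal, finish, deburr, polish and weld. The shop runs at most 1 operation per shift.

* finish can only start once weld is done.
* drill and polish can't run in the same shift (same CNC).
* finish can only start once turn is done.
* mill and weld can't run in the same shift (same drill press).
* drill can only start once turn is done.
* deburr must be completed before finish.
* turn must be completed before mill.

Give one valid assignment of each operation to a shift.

anneal=shift 7; turn=shift 1; deburr=shift 2; weld=shift 3; polish=shift 8; finish=shift 4; drill=shift 6; mill=shift 5

Checking: turn(shift 1) before drill(shift 6); weld(shift 3) before finish(shift 4); turn(shift 1) before mill(shift 5); deburr(shift 2) before finish(shift 4); turn(shift 1) before finish(shift 4); mill(shift 5) != weld(shift 3); drill(shift 6) != polish(shift 8); max 1 per shift (cap 1).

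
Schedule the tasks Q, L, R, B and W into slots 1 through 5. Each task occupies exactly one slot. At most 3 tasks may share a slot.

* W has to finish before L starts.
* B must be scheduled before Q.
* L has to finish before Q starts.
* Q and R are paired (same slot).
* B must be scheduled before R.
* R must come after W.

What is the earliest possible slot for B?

1

Downstream work caps B at 4.
B at 1 is achievable: W=1; R=3; B=1; L=2; Q=3.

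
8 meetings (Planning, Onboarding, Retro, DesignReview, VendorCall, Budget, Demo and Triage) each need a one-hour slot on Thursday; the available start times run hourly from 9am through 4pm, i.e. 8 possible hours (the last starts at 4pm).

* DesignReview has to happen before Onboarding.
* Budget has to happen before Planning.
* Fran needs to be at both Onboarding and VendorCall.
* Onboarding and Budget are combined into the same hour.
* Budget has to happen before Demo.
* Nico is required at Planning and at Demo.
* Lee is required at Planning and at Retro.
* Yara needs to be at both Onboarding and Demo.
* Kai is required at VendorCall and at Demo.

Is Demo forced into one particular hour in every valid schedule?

Demo can be 11am (e.g. Onboarding=10am, Retro=9am, Triage=9am, VendorCall=9am, Demo=11am, DesignReview=9am, Planning=12pm, Budget=10am) or 12pm (e.g. DesignReview in 9am; Onboarding in 10am; VendorCall in 9am; Demo in 12pm; Triage in 9am; Budget in 10am; Planning in 11am; Retro in 9am).

No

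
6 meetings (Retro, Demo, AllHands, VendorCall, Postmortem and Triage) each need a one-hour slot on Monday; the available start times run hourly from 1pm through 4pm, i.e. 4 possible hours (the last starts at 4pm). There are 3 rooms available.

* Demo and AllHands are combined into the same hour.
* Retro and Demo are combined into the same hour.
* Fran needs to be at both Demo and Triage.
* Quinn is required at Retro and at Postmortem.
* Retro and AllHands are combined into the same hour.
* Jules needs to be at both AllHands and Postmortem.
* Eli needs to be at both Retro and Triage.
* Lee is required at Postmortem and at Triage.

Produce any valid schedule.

Postmortem=2pm, Demo=1pm, VendorCall=2pm, AllHands=1pm, Triage=3pm, Retro=1pm

Checking: Postmortem(2pm) != Triage(3pm); AllHands(1pm) != Postmortem(2pm); Retro(1pm) != Postmortem(2pm); Retro(1pm) != Triage(3pm); Demo(1pm) != Triage(3pm); Demo = AllHands = 1pm; Retro = Demo = 1pm; Retro = AllHands = 1pm; max 3 per hour (cap 3).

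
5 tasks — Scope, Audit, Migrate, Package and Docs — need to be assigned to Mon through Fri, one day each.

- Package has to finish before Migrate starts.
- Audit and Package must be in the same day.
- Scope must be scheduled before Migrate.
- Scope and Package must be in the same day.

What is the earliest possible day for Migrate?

Tue

Precedence pushes Migrate to at least Tue.
Migrate at Tue is achievable: Scope=Mon, Migrate=Tue, Audit=Mon, Package=Mon, Docs=Mon.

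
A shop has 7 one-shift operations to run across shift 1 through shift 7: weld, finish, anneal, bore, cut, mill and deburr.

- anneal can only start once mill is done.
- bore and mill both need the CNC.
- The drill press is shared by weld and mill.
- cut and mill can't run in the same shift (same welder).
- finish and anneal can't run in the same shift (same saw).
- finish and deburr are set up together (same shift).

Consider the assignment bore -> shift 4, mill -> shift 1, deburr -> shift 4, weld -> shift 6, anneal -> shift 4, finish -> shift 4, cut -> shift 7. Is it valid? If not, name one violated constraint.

Invalid. finish and anneal can't run in the same shift (same saw).

finish and anneal can't run in the same shift (same saw) — violated.
The drill press is shared by weld and mill — holds.
anneal can only start once mill is done — holds.
bore and mill both need the CNC — holds.
finish and deburr are set up together (same shift) — holds.
cut and mill can't run in the same shift (same welder) — holds.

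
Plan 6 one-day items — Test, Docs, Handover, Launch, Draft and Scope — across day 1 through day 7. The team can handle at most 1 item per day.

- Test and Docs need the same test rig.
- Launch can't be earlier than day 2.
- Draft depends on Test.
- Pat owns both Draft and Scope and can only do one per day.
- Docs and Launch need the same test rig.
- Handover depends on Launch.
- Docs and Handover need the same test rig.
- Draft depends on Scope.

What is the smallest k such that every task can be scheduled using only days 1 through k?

The precedence chain requires at least 2 distinct days.
With at most 1 per day and 6 tasks, at least 6 days are needed.
Propagating the time windows through the other constraints, Handover can't land before day 3, so the schedule must run through at least day 3.
6 works (last occupied day: day 6): for example Scope in day 3, Launch in day 2, Handover in day 5, Docs in day 6, Test in day 1, Draft in day 4.

6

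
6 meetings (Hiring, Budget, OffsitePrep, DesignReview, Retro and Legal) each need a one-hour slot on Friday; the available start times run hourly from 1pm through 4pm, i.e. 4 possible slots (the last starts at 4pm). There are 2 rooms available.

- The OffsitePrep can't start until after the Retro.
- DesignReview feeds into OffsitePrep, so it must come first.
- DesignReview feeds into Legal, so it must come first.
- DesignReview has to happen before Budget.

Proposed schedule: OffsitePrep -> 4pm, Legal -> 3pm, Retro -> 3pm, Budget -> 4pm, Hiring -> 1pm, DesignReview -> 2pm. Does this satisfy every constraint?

DesignReview feeds into OffsitePrep, so it must come first — holds.
DesignReview has to happen before Budget — holds.
The OffsitePrep can't start until after the Retro — holds.
DesignReview feeds into Legal, so it must come first — holds.
There are 2 rooms available — holds.

Valid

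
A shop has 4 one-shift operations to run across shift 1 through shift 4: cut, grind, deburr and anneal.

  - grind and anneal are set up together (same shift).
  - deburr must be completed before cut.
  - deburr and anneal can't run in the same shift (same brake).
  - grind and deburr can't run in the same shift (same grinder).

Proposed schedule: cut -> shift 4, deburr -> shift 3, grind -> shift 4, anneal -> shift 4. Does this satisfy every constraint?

Valid

grind and deburr can't run in the same shift (same grinder) — holds.
deburr must be completed before cut — holds.
grind and anneal are set up together (same shift) — holds.
deburr and anneal can't run in the same shift (same brake) — holds.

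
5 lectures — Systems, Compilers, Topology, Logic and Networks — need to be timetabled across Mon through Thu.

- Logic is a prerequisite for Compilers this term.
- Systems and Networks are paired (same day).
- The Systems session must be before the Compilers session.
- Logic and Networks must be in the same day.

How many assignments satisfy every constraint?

24

Splitting on Systems: it can be Mon (12), Tue (8), Wed (4). Listing each branch's schedules as (Compilers, Topology, Logic, Networks):
Systems=Mon: (Tue,Mon,Mon,Mon) (Tue,Tue,Mon,Mon) (Tue,Wed,Mon,Mon) (Tue,Thu,Mon,Mon) (Wed,Mon,Mon,Mon) (Wed,Tue,Mon,Mon) (Wed,Wed,Mon,Mon) (Wed,Thu,Mon,Mon) (Thu,Mon,Mon,Mon) (Thu,Tue,Mon,Mon) (Thu,Wed,Mon,Mon) (Thu,Thu,Mon,Mon) — 12.
Systems=Tue: (Wed,Mon,Tue,Tue) (Wed,Tue,Tue,Tue) (Wed,Wed,Tue,Tue) (Wed,Thu,Tue,Tue) (Thu,Mon,Tue,Tue) (Thu,Tue,Tue,Tue) (Thu,Wed,Tue,Tue) (Thu,Thu,Tue,Tue) — 8.
Systems=Wed: (Thu,Mon,Wed,Wed) (Thu,Tue,Wed,Wed) (Thu,Wed,Wed,Wed) (Thu,Thu,Wed,Wed) — 4.
Summing: 12 + 8 + 4 = 24.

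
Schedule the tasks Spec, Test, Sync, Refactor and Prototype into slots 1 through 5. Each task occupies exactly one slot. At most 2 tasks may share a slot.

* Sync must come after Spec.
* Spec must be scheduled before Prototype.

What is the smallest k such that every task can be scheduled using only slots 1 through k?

The precedence chain requires at least 2 distinct slots.
With at most 2 per slot and 5 tasks, at least 3 slots are needed.
3 works (last occupied slot: 3): for example Prototype -> 2; Test -> 1; Spec -> 1; Refactor -> 3; Sync -> 2.

3 slots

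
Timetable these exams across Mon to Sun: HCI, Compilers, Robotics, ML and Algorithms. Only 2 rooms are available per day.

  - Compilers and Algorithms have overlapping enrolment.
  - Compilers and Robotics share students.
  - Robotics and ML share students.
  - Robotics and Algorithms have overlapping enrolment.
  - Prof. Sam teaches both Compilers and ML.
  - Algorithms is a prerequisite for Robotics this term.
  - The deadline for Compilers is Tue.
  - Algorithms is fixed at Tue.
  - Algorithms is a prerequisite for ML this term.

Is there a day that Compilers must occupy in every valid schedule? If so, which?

Compilers's window is Mon–Tue.
Algorithms is fixed at Tue, and Compilers can't share a day with Algorithms.
So Compilers must be Mon.

Mon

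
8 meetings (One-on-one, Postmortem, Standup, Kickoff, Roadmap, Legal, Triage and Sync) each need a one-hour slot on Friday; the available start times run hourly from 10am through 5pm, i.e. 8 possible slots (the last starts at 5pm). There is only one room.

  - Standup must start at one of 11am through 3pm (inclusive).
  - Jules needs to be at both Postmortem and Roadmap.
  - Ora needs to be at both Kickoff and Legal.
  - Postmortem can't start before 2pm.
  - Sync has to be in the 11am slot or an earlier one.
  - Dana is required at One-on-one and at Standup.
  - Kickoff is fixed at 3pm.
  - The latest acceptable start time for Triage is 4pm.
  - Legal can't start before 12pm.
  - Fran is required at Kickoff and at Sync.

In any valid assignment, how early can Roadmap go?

Roadmap at 10am is achievable: Triage in 4pm; Kickoff in 3pm; Roadmap in 10am; Standup in 12pm; One-on-one in 5pm; Sync in 11am; Legal in 1pm; Postmortem in 2pm.

10am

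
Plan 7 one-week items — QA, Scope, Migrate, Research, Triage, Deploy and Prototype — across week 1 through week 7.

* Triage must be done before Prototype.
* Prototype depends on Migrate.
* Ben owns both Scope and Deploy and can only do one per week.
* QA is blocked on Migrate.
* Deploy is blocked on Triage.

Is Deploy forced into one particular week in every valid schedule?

No

Deploy can be week 2 (e.g. Migrate=week 1; Triage=week 1; Prototype=week 2; Research=week 1; Scope=week 1; QA=week 2; Deploy=week 2) or week 3 (e.g. Scope -> week 1; Deploy -> week 3; Prototype -> week 2; Research -> week 1; Migrate -> week 1; QA -> week 2; Triage -> week 1).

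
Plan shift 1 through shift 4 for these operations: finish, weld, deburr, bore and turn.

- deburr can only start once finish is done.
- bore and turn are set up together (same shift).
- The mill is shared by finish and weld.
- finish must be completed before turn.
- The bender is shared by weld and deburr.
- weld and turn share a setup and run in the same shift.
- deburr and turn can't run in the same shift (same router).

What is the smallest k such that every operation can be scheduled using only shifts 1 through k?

3

The precedence chain requires at least 2 distinct shifts.
Could 2 shifts be enough, i.e. nothing placed later than shift 2? No: turn must come after finish (at shift 1 or later) → {shift 2}; finish must come before turn (at shift 2 or earlier) → {shift 1}; deburr must come after finish (at shift 1 or later) → {shift 2}; turn can't share with deburr (shift 2) → nothing is left.
So 2 shifts is not enough.
3 works (last occupied shift: shift 3): for example weld=shift 3, deburr=shift 2, finish=shift 1, bore=shift 3, turn=shift 3.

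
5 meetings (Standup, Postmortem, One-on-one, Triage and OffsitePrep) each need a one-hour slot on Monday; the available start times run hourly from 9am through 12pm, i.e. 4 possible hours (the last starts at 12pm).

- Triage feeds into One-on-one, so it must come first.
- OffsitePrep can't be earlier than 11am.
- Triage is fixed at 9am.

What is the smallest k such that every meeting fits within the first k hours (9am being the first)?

3

The precedence chain requires at least 2 distinct hours.
OffsitePrep can't be placed before 11am — that is hour 3 counting from 9am — so the schedule must run through at least 3 hours.
3 works (last occupied hour: 11am): for example Standup in 9am; One-on-one in 10am; OffsitePrep in 11am; Postmortem in 9am; Triage in 9am.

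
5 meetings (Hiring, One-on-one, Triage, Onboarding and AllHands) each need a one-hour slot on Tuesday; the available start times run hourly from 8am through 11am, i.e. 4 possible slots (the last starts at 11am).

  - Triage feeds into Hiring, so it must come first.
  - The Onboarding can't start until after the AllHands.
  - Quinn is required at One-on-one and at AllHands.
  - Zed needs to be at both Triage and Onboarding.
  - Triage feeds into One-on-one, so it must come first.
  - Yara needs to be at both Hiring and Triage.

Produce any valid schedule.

Triage=8am, Hiring=9am, One-on-one=9am, AllHands=8am, Onboarding=9am

Checking: AllHands(8am) before Onboarding(9am); Triage(8am) before One-on-one(9am); Triage(8am) before Hiring(9am); One-on-one(9am) != AllHands(8am); Hiring(9am) != Triage(8am); Triage(8am) != Onboarding(9am).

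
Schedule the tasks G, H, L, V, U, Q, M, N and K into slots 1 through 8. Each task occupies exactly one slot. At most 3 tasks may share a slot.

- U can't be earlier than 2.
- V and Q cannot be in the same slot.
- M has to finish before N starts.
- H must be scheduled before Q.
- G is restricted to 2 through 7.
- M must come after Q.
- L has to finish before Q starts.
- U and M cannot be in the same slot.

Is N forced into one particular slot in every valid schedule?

No

N can be 4 (e.g. K in 3, V in 1, U in 2, N in 4, H in 1, L in 1, Q in 2, G in 2, M in 3) or 5 (e.g. Q in 2; H in 1; L in 1; K in 3; G in 2; V in 1; M in 3; U in 2; N in 5).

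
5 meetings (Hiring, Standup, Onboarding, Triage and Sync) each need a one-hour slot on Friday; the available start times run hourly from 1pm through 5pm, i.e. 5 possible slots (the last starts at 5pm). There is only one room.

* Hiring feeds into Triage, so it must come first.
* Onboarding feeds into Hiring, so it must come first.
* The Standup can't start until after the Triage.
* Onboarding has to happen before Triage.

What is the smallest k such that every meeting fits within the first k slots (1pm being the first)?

5 slots

The precedence chain requires at least 4 distinct slots.
With at most 1 per slot and 5 meetings, at least 5 slots are needed.
5 works (last occupied slot: 5pm): for example Triage -> 3pm, Onboarding -> 1pm, Sync -> 5pm, Hiring -> 2pm, Standup -> 4pm.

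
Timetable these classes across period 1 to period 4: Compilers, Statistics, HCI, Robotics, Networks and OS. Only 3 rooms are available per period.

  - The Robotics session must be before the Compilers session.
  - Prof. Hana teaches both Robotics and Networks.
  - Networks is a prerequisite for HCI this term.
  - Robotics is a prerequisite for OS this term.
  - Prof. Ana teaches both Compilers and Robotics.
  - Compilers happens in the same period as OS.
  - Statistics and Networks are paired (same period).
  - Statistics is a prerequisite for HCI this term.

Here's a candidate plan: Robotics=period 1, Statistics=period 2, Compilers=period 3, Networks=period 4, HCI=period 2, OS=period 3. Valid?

No. Networks is a prerequisite for HCI this term is not satisfied.

The Robotics session must be before the Compilers session — holds.
Prof. Hana teaches both Robotics and Networks — holds.
Statistics is a prerequisite for HCI this term — violated.
Prof. Ana teaches both Compilers and Robotics — holds.
Statistics and Networks are paired (same period) — violated.
Robotics is a prerequisite for OS this term — holds.
Networks is a prerequisite for HCI this term — violated.
Compilers happens in the same period as OS — holds.
Only 3 rooms are available per period — holds.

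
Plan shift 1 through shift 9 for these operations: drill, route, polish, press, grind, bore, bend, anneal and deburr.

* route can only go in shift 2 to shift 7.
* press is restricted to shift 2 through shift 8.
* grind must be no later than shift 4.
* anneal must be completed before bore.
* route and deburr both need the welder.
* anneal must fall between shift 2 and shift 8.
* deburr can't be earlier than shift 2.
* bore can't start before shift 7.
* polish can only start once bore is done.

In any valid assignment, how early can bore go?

shift 7

Bore is available from shift 7; downstream work caps bore at shift 8.
bore at shift 7 is achievable: press in shift 2; route in shift 2; polish in shift 8; deburr in shift 3; bore in shift 7; grind in shift 1; anneal in shift 2; bend in shift 1; drill in shift 1.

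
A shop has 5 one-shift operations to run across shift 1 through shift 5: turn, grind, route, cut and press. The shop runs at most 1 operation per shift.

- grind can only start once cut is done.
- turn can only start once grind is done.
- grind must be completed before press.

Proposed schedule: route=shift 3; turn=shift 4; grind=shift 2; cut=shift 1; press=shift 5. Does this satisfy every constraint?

The shop runs at most 1 operation per shift — holds.
grind can only start once cut is done — holds.
grind must be completed before press — holds.
turn can only start once grind is done — holds.

Yes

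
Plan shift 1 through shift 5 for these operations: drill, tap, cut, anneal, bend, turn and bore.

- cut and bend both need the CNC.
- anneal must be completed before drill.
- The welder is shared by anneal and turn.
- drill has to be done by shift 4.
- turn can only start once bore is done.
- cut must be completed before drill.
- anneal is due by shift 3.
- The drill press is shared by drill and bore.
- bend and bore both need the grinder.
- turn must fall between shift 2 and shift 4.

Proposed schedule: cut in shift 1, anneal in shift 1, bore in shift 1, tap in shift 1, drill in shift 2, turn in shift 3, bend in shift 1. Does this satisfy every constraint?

bend and bore both need the grinder — violated.
turn can only start once bore is done — holds.
cut must be completed before drill — holds.
anneal is due by shift 3 — holds.
cut and bend both need the CNC — violated.
anneal must be completed before drill — holds.
turn must fall between shift 2 and shift 4 — holds.
The welder is shared by anneal and turn — holds.
The drill press is shared by drill and bore — holds.
drill has to be done by shift 4 — holds.

No — it violates: cut and bend both need the CNC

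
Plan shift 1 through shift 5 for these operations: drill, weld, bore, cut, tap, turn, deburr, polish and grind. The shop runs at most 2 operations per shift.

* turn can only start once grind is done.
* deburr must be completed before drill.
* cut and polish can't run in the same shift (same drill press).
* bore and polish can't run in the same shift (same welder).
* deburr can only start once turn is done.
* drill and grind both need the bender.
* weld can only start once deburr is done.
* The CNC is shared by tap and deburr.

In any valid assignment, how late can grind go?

Downstream work caps grind at shift 2.
grind at shift 2 is achievable: turn in shift 3, polish in shift 3, weld in shift 5, tap in shift 2, bore in shift 1, deburr in shift 4, drill in shift 5, cut in shift 1, grind in shift 2.

shift 2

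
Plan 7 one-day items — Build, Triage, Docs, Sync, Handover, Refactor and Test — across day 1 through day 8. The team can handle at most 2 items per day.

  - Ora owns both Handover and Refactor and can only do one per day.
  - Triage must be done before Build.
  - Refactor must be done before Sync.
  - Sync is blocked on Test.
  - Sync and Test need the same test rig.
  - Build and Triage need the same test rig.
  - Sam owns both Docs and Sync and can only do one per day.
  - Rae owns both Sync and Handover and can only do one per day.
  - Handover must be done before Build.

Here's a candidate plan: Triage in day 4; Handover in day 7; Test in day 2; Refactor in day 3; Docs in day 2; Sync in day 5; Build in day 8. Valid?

Sync and Test need the same test rig — holds.
Handover must be done before Build — holds.
Refactor must be done before Sync — holds.
Sync is blocked on Test — holds.
The team can handle at most 2 items per day — holds.
Sam owns both Docs and Sync and can only do one per day — holds.
Ora owns both Handover and Refactor and can only do one per day — holds.
Build and Triage need the same test rig — holds.
Rae owns both Sync and Handover and can only do one per day — holds.
Triage must be done before Build — holds.

Valid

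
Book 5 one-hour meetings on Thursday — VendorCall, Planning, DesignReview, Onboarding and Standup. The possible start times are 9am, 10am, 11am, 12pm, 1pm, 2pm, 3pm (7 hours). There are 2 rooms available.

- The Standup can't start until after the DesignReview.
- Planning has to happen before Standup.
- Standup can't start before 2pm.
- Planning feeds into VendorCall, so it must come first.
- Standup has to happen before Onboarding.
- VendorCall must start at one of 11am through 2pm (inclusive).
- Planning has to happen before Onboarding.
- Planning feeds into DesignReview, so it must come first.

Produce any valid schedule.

DesignReview -> 10am, Planning -> 9am, Onboarding -> 3pm, VendorCall -> 11am, Standup -> 2pm

Checking: Planning(9am) before Standup(2pm); DesignReview(10am) before Standup(2pm); Standup(2pm) before Onboarding(3pm); Planning(9am) before VendorCall(11am); Planning(9am) before DesignReview(10am); Planning(9am) before Onboarding(3pm); Standup=2pm in [2pm,3pm]; VendorCall=11am in [11am,2pm]; max 1 per hour (cap 2).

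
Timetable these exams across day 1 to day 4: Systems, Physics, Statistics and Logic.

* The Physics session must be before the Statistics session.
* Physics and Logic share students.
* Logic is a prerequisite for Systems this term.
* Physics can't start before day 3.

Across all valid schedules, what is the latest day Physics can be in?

Physics is available from day 3; downstream work caps Physics at day 3.
Physics at day 3 is achievable: Physics -> day 3; Statistics -> day 4; Systems -> day 2; Logic -> day 1.

day 3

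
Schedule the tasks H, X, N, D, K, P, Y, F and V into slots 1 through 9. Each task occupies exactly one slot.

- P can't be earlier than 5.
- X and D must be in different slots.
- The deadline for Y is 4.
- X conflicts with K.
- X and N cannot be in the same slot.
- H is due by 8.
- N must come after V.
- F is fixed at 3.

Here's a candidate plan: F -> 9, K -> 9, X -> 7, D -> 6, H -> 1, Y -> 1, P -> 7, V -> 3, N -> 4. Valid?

No — it violates: F is fixed at 3

X and D must be in different slots — holds.
X and N cannot be in the same slot — holds.
N must come after V — holds.
X conflicts with K — holds.
The deadline for Y is 4 — holds.
H is due by 8 — holds.
F is fixed at 3 — violated.
P can't be earlier than 5 — holds.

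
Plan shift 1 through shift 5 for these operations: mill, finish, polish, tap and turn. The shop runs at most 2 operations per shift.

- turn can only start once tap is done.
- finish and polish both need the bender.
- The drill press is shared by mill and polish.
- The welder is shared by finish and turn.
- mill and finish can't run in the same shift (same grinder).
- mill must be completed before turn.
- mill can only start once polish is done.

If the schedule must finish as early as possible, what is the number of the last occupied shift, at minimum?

4

The precedence chain requires at least 3 distinct shifts.
With at most 2 per shift and 5 operations, at least 3 shifts are needed.
Could 3 shifts be enough, i.e. nothing placed later than shift 3? No: turn must come after tap (at shift 1 or later) → {shift 2, shift 3}; mill must come after polish (at shift 1 or later) → {shift 2, shift 3}; polish must come before mill (at shift 3 or earlier) → {shift 1, shift 2}; turn must come after mill (at shift 2 or later) → {shift 3}; mill must come before turn (at shift 3 or earlier) → {shift 2}; polish can't share with mill (shift 2) → {shift 1}; finish can't share with turn (shift 3) → {shift 1, shift 2}; finish can't share with polish (shift 1) → {shift 2}; finish can't share with mill (shift 2) → nothing is left.
So 3 shifts is not enough.
4 works (last occupied shift: shift 4): for example turn -> shift 3; finish -> shift 4; polish -> shift 1; tap -> shift 1; mill -> shift 2.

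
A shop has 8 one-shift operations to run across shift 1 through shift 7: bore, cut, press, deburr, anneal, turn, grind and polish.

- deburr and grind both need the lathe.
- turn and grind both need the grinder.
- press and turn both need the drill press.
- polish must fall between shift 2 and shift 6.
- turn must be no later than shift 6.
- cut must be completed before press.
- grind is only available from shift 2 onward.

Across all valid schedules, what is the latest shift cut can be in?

shift 6

Downstream work caps cut at shift 6.
cut at shift 6 is achievable: turn=shift 1; bore=shift 1; press=shift 7; polish=shift 2; deburr=shift 1; anneal=shift 1; grind=shift 2; cut=shift 6.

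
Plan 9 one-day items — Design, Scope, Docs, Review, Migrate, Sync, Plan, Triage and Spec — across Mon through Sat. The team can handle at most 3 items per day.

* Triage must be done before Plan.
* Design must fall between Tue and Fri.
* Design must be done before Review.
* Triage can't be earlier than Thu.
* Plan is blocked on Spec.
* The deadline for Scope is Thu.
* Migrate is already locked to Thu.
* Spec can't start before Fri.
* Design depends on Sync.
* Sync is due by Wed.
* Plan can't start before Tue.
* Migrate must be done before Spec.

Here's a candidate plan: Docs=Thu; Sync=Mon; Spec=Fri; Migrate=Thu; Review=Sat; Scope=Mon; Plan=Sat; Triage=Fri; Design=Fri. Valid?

Triage can't be earlier than Thu — holds.
Migrate is already locked to Thu — holds.
The team can handle at most 3 items per day — holds.
Design depends on Sync — holds.
Plan is blocked on Spec — holds.
The deadline for Scope is Thu — holds.
Plan can't start before Tue — holds.
Triage must be done before Plan — holds.
Spec can't start before Fri — holds.
Sync is due by Wed — holds.
Design must fall between Tue and Fri — holds.
Design must be done before Review — holds.
Migrate must be done before Spec — holds.

Valid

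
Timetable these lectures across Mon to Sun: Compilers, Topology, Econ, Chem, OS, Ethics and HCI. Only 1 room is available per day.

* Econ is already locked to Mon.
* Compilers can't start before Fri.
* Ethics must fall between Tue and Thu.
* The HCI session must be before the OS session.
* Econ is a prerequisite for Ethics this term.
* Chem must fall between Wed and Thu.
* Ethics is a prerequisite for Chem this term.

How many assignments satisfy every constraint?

Splitting on Compilers: it can be Fri (9), Sat (9), Sun (9). Listing each branch's schedules as (Topology, Econ, Chem, OS, Ethics, HCI):
Compilers=Fri: (Tue,Mon,Thu,Sun,Wed,Sat) (Wed,Mon,Thu,Sun,Tue,Sat) (Thu,Mon,Wed,Sun,Tue,Sat) (Sat,Mon,Wed,Sun,Tue,Thu) (Sat,Mon,Thu,Sun,Tue,Wed) (Sat,Mon,Thu,Sun,Wed,Tue) (Sun,Mon,Wed,Sat,Tue,Thu) (Sun,Mon,Thu,Sat,Tue,Wed) (Sun,Mon,Thu,Sat,Wed,Tue) — 9.
Compilers=Sat: (Tue,Mon,Thu,Sun,Wed,Fri) (Wed,Mon,Thu,Sun,Tue,Fri) (Thu,Mon,Wed,Sun,Tue,Fri) (Fri,Mon,Wed,Sun,Tue,Thu) (Fri,Mon,Thu,Sun,Tue,Wed) (Fri,Mon,Thu,Sun,Wed,Tue) (Sun,Mon,Wed,Fri,Tue,Thu) (Sun,Mon,Thu,Fri,Tue,Wed) (Sun,Mon,Thu,Fri,Wed,Tue) — 9.
Compilers=Sun: (Tue,Mon,Thu,Sat,Wed,Fri) (Wed,Mon,Thu,Sat,Tue,Fri) (Thu,Mon,Wed,Sat,Tue,Fri) (Fri,Mon,Wed,Sat,Tue,Thu) (Fri,Mon,Thu,Sat,Tue,Wed) (Fri,Mon,Thu,Sat,Wed,Tue) (Sat,Mon,Wed,Fri,Tue,Thu) (Sat,Mon,Thu,Fri,Tue,Wed) (Sat,Mon,Thu,Fri,Wed,Tue) — 9.
Summing: 9 + 9 + 9 = 27.

27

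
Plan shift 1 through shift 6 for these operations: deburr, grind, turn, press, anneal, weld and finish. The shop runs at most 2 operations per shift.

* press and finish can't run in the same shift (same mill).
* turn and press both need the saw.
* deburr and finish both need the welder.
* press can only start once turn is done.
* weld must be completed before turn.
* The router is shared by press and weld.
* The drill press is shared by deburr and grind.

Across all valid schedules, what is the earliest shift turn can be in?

Precedence pushes turn to at least shift 2; downstream work caps turn at shift 5.
turn at shift 2 is achievable: grind -> shift 2; weld -> shift 1; finish -> shift 4; press -> shift 3; anneal -> shift 3; deburr -> shift 1; turn -> shift 2.

shift 2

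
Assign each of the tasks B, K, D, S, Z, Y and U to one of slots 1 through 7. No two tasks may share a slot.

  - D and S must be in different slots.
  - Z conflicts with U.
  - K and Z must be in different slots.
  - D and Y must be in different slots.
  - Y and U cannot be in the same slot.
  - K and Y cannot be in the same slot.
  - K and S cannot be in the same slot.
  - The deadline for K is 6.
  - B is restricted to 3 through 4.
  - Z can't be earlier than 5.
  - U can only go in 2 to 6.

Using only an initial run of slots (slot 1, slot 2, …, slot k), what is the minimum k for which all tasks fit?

7

With at most 1 per slot and 7 tasks, at least 7 slots are needed.
Z can't be placed before 5, so the schedule must run through at least slot 5.
7 works (last occupied slot: 7): for example K in 1, B in 3, U in 2, Y in 7, S in 6, Z in 5, D in 4.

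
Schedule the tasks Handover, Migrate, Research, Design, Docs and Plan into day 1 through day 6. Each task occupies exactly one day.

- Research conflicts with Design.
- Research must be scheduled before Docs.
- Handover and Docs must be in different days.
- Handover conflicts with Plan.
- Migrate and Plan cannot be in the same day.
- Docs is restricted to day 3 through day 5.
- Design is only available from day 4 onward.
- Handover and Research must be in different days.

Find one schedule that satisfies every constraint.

Research=day 1; Handover=day 2; Plan=day 3; Docs=day 3; Design=day 4; Migrate=day 1

Checking: Research(day 1) before Docs(day 3); Handover(day 2) != Docs(day 3); Migrate(day 1) != Plan(day 3); Handover(day 2) != Research(day 1); Research(day 1) != Design(day 4); Handover(day 2) != Plan(day 3); Docs=day 3 in [day 3,day 5]; Design=day 4 in [day 4,day 6].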